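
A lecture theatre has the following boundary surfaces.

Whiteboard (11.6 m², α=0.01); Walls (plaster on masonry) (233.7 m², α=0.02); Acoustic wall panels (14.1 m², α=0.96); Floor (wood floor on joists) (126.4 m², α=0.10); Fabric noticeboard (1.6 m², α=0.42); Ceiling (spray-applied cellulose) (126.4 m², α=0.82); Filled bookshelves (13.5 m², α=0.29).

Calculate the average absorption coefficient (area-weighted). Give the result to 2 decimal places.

0.26

S = Σ Sᵢ = 11.6 + 233.7 + 14.1 + 126.4 + 1.6 + 126.4 + 13.5 = 527.3 m².
Weighted sum Σ Sα = 139.201.
ᾱ = A/S = 0.26.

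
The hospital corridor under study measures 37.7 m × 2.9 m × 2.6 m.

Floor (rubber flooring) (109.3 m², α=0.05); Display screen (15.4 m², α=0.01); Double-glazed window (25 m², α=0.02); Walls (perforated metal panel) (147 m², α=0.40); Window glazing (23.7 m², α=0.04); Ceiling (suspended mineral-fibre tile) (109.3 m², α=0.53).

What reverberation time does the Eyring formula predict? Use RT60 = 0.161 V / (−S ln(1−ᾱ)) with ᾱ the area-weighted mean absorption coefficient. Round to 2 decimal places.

Total surface area S = 109.3 + 15.4 + 25 + 147 + 23.7 + 109.3 = 429.7 m².
Absorption A = 109.3×0.05 + 15.4×0.01 + 25×0.02 + 147×0.40 + 23.7×0.04 + 109.3×0.53 = 123.796 sabins.
ᾱ = 123.796 / 429.7 = 0.2881.
−S·ln(1−ᾱ) = −429.7 × ln(1 − 0.2881) = 146.020.
V = 37.7 × 2.9 × 2.6 = 284.258 m³.
T = 0.161·V/[−S·ln(1−ᾱ)] = 0.161·284.258/146.020 = 0.31 s.

0.31 s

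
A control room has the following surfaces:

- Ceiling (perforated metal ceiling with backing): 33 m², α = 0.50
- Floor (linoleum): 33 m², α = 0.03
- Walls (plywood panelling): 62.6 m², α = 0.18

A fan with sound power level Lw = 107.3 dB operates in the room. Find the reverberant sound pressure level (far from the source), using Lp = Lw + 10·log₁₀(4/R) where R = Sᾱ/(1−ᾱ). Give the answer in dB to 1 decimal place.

Σ(Sᵢαᵢ) = 33×0.50 + 33×0.03 + 62.6×0.18 = 28.758; total area S = 128.6 m².
ᾱ = 28.758/128.6 = 0.2236; R = Sᾱ/(1−ᾱ) = 28.758/(1−0.2236) = 37.040 m².
Lp = Lw + 10 log₁₀(4/R) = 107.3 -9.67 = 97.6 dB.

97.6 dB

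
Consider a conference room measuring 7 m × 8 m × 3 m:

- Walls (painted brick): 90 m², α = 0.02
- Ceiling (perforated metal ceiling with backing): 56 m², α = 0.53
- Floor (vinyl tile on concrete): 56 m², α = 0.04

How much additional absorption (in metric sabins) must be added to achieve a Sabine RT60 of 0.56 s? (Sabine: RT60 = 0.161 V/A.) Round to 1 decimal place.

14.6 sabins

Total absorption A₁ = 90*0.02 + 56*0.53 + 56*0.04
  = 1.800 + 29.680 + 2.240 = 33.720 m² sabins.
V = 168 m³. Required absorption A₂ = 0.161 × 168 / 0.56 = 48.300 sabins.
Shortfall: 48.300 − 33.720 = 14.6 sabins.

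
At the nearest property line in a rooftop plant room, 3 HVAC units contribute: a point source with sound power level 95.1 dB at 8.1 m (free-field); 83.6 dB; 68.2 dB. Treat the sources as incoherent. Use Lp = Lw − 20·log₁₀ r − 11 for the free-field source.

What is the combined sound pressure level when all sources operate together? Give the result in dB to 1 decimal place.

83.8 dB

Source at 8.1 m: Lp = 95.1 − 20·log₁₀(8.1) − 11 = 65.9 dB.
Converting to relative power and adding: 10^(65.9/10) + 10^(83.6/10) + 10^(68.2/10) = 2.396e+08.
Combined level = 10 log₁₀(2.396e+08) = 83.8 dB.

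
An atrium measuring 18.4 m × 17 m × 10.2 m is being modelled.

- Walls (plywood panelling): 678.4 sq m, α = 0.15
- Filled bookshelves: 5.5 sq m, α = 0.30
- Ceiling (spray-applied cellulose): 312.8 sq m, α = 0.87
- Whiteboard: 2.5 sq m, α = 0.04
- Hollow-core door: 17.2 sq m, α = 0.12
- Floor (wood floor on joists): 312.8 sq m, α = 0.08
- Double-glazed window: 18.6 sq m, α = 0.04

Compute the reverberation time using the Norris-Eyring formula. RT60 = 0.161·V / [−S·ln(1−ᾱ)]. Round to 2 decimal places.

S = Σ Sᵢ = 1347.8 sq m.
Absorption A = 678.4·0.15 + 5.5·0.30 + 312.8·0.87 + 2.5·0.04 + 17.2·0.12 + 312.8·0.08 + 18.6·0.04 = 403.478 sabins.
ᾱ = 403.478 / 1347.8 = 0.2994.
Eyring denominator: −S ln(1−ᾱ) = 479.572.
V = 18.4 × 17 × 10.2 = 3190.56 m³.
T = 0.161·V/[−S·ln(1−ᾱ)] = 0.161·3190.56/479.572 = 1.07 s.

1.07 s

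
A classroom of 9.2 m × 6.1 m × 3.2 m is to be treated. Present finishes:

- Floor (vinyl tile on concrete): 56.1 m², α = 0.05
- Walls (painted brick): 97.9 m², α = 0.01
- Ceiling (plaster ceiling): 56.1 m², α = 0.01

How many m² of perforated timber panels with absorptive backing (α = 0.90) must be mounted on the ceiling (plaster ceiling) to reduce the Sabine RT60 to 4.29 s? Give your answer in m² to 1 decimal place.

2.7

Total absorption A₁ = 56.1*0.05 + 97.9*0.01 + 56.1*0.01
  = 2.805 + 0.979 + 0.561 = 4.345 m² sabins.
Required A₂ = 0.161·179.584/4.29 = 6.740 sabins.
ΔA needed = 6.740 − 4.345 = 2.395 sabins.
Net gain per m²: Δα = 0.90 − 0.01 = 0.89.
Area = ΔA/Δα = 2.395/0.89 = 2.7 m².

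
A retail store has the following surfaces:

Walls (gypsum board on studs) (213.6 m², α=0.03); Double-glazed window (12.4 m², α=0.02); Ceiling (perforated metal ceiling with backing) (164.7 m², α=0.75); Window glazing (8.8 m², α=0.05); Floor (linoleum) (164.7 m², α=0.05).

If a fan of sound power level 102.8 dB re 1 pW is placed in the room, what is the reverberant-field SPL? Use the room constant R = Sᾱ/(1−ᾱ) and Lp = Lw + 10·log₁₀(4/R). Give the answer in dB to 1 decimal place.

86.2 dB

A = 138.856 sabins; S = 564.2 m².
ᾱ = 138.856/564.2 = 0.2461; R = Sᾱ/(1−ᾱ) = 138.856/(1−0.2461) = 184.184 m².
Lp = Lw + 10 log₁₀(4/R) = 102.8 -16.63 = 86.2 dB.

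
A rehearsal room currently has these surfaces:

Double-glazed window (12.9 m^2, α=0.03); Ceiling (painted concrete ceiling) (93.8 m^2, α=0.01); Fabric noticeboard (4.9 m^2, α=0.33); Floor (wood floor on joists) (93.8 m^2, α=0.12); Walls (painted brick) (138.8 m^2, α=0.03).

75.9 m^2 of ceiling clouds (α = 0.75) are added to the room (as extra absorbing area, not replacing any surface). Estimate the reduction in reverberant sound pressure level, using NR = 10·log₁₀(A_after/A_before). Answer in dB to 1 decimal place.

A_before = Σ Sᵢαᵢ = 12.9×0.03 + 93.8×0.01 + 4.9×0.33 + 93.8×0.12 + 138.8×0.03 = 18.362 sabins.
Treatment contributes 75.9·0.75 = 56.925 sabins.
A_after = 18.362 + 56.925 = 75.287 sabins.
Reduction = 10 log₁₀(A_after/A_before) = 10 log₁₀(4.1002) = 6.1 dB.

6.1 dB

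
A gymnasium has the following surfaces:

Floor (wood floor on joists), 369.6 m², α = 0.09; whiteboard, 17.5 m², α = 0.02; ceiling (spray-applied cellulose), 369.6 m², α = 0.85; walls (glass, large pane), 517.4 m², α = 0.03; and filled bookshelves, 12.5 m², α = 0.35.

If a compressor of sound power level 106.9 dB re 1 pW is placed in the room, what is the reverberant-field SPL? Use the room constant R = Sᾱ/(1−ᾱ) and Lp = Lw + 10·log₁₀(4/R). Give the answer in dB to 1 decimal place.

Σ(Sᵢαᵢ) = 369.6×0.09 + 17.5×0.02 + 369.6×0.85 + 517.4×0.03 + 12.5×0.35 = 367.671; total area S = 1286.6 m².
ᾱ = 0.2858, so room constant R = A/(1−ᾱ) = 514.801 m².
Lp = 106.9 + 10·log₁₀(4/514.801) = 106.9 + (-21.10) = 85.8 dB.

85.8 dB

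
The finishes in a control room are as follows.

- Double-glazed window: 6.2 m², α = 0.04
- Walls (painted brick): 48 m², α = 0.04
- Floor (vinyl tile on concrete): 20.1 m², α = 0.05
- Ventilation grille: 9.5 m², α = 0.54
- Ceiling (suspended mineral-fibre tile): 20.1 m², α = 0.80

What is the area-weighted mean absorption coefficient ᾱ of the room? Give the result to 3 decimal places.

S = Σ Sᵢ = 6.2 + 48 + 20.1 + 9.5 + 20.1 = 103.9 m².
A = 6.2×0.04 + 48×0.04 + 20.1×0.05 + 9.5×0.54 + 20.1×0.80 = 24.383 sabins.
ᾱ = A/S = 0.235.

0.235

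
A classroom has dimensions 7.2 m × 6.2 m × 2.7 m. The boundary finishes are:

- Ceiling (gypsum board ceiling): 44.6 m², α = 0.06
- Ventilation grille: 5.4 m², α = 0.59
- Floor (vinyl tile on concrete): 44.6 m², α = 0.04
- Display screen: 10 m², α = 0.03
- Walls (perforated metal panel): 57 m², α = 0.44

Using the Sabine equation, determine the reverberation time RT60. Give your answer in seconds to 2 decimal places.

A = Σ Sᵢαᵢ = 44.6·0.06 + 5.4·0.59 + 44.6·0.04 + 10·0.03 + 57·0.44 = 33.026 sabins.
Room volume: 120.528 m³.
T = 0.161 V/A = 0.161·120.528/33.026 = 0.59 s.

0.59 seconds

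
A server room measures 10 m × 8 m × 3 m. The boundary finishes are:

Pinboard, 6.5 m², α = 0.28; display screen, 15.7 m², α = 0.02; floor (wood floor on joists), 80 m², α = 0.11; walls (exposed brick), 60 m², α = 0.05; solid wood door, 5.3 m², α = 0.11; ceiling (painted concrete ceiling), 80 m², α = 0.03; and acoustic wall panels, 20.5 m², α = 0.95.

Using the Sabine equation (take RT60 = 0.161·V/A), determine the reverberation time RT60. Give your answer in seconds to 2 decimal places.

1.06 s

A = Σ Sᵢαᵢ = 6.5×0.28 + 15.7×0.02 + 80×0.11 + 60×0.05 + 5.3×0.11 + 80×0.03 + 20.5×0.95 = 36.392 sabins.
V = 10·8·3 = 240 m³.
T = 0.161 V/A = 0.161·240/36.392 = 1.06 s.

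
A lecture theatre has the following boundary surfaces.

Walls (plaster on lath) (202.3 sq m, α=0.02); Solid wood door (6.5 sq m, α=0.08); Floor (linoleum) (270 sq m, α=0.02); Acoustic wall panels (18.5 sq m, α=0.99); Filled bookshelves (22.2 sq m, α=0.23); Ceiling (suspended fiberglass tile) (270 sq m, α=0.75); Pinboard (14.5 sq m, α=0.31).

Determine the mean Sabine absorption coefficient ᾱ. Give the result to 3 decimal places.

0.299

Total surface area S = 804.0 sq m.
Weighted sum Σ Sα = 240.382.
ᾱ = 240.382 / 804.0 = 0.299.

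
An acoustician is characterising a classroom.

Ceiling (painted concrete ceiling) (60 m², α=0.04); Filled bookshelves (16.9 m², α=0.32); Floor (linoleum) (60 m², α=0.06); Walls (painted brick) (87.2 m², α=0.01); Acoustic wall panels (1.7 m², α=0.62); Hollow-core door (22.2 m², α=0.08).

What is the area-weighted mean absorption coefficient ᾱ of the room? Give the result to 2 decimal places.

0.06

S = Σ Sᵢ = 60 + 16.9 + 60 + 87.2 + 1.7 + 22.2 = 248.0 m².
Σ(Sᵢαᵢ) = 60·0.04 + 16.9·0.32 + 60·0.06 + 87.2·0.01 + 1.7·0.62 + 22.2·0.08 = 15.110.
ᾱ = 15.110 / 248.0 = 0.06.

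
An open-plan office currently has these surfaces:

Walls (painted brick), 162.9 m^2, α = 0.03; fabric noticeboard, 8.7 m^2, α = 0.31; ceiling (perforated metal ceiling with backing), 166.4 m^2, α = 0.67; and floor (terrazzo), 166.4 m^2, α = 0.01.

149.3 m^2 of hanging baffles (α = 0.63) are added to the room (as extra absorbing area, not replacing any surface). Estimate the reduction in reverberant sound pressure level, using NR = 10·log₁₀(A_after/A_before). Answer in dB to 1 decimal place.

Summing Sᵢαᵢ: 4.887 + 2.697 + 111.488 + 1.664 → A_before = 120.736 sabins.
Treatment contributes 149.3·0.63 = 94.059 sabins.
A_after = 120.736 + 94.059 = 214.795 sabins.
Reduction = 10 log₁₀(A_after/A_before) = 10 log₁₀(1.7790) = 2.5 dB.

2.5 dB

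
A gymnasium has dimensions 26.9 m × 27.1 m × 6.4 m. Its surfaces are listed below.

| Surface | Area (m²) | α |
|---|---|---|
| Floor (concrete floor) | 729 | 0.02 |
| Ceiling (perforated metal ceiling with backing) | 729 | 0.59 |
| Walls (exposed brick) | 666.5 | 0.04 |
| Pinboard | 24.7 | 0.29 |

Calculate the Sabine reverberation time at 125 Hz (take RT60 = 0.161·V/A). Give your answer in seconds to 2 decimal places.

Summing Sᵢαᵢ: 14.580 + 430.110 + 26.660 + 7.163 → A = 478.513 sabins.
Room volume: 4665.536 m³.
Sabine: RT60 = 0.161 × 4665.536 / 478.513 = 1.57 s.

1.57 seconds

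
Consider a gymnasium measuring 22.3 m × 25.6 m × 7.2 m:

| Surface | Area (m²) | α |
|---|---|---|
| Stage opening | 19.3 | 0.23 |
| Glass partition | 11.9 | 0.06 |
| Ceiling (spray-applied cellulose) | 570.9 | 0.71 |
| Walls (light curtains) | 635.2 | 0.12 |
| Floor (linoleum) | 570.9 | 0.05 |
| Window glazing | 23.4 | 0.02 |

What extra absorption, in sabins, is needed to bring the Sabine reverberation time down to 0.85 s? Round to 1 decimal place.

262.8 sabins

Summing Sᵢαᵢ: 4.439 + 0.714 + 405.339 + 76.224 + 28.545 + 0.468 → A₁ = 515.729 sabins.
For T = 0.85 s, need A₂ = 0.161·V/T = 0.161·4110.336/0.85 = 778.546 sabins.
Additional absorption ΔA = 778.546 − 515.729 = 262.8 sabins.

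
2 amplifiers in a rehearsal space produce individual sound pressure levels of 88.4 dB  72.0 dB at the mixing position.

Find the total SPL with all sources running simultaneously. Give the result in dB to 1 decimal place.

Σ 10^(Lᵢ/10) = 7.077e+08.
L_total = 10·log₁₀(7.077e+08) = 88.5 dB.

88.5 dB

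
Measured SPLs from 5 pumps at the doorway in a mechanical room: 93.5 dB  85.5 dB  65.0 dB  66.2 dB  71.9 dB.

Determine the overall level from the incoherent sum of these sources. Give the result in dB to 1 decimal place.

94.2 dB

Sum in the linear (power) domain: Σ 10^(Lᵢ/10) = 10^(93.5/10) + 10^(85.5/10) + 10^(65.0/10) + 10^(66.2/10) + 10^(71.9/10) = 2.616e+09.
L_total = 10·log₁₀(2.616e+09) = 94.2 dB.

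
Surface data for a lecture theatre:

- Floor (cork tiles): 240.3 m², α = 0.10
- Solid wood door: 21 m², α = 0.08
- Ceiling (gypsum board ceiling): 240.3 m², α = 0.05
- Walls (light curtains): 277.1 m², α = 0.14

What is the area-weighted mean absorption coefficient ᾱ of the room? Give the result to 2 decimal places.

0.10

Total surface area S = 778.7 m².
Weighted sum Σ Sα = 76.519.
ᾱ = A/S = 0.10.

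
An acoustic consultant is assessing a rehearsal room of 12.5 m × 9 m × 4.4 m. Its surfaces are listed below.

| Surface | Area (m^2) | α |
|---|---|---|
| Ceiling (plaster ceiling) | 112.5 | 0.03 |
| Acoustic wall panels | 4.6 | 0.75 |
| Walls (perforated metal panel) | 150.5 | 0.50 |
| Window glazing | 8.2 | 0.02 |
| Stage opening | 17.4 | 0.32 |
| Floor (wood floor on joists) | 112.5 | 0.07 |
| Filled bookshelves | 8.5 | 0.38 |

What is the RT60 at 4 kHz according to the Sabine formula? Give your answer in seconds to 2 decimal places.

Summing Sᵢαᵢ: 3.375 + 3.450 + 75.250 + 0.164 + 5.568 + 7.875 + 3.230 → A = 98.912 sabins.
V = 12.5·9·4.4 = 495 m³.
RT60 = 0.161 · V / A = 0.161 × 495 / 98.912 = 0.81 s.

0.81 s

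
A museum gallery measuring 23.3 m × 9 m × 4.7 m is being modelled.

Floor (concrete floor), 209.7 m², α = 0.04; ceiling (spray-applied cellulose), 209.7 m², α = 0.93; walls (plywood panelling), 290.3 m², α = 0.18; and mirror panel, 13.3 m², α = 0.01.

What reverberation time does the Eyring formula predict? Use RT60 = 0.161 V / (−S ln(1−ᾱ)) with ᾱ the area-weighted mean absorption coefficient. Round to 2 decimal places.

0.50 s

Total surface area S = 209.7 + 209.7 + 290.3 + 13.3 = 723.0 m².
Absorption A = 209.7×0.04 + 209.7×0.93 + 290.3×0.18 + 13.3×0.01 = 255.796 sabins.
Mean coefficient ᾱ = A/S = 0.3538.
Eyring denominator: −S ln(1−ᾱ) = 315.695.
V = 23.3 × 9 × 4.7 = 985.59 m³.
RT60 = 0.161 × 985.59 / 315.695 = 0.50 s.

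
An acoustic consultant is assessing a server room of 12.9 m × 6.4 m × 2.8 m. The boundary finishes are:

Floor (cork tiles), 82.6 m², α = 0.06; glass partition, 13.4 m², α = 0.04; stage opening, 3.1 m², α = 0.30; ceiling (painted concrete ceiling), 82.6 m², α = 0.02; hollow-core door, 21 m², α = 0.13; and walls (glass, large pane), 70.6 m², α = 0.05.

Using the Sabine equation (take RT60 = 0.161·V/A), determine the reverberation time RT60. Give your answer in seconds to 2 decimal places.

Equivalent absorption area: A = 82.6*0.06 + 13.4*0.04 + 3.1*0.30 + 82.6*0.02 + 21*0.13 + 70.6*0.05 = 14.334 m².
V = 12.9·6.4·2.8 = 231.168 m³.
T = 0.161 V/A = 0.161·231.168/14.334 = 2.60 s.

2.60 seconds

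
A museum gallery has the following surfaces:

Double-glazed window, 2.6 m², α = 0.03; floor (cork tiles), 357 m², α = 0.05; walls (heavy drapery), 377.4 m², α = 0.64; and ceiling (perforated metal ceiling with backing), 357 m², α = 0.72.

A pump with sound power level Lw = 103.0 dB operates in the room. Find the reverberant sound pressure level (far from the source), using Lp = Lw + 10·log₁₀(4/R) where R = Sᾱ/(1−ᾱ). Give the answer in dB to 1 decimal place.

79.1 dB

A = 516.504 sabins; S = 1094.0 m².
ᾱ = 0.4721, so room constant R = A/(1−ᾱ) = 978.413 m².
Lp = Lw + 10 log₁₀(4/R) = 103.0 -23.88 = 79.1 dB.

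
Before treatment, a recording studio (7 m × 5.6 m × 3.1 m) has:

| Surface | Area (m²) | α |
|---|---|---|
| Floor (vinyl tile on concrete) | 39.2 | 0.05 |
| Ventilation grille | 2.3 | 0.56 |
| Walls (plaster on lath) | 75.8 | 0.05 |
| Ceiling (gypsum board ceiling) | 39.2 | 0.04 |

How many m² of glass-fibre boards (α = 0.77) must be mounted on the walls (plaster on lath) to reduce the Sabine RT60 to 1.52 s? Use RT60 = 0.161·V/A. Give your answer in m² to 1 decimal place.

5.9

Total absorption A₁ = 39.2×0.05 + 2.3×0.56 + 75.8×0.05 + 39.2×0.04
  = 1.960 + 1.288 + 3.790 + 1.568 = 8.606 m² sabins.
Required A₂ = 0.161·121.52/1.52 = 12.872 sabins.
Absorption to add: 12.872 − 8.606 = 4.266 sabins.
Net gain per m²: Δα = 0.77 − 0.05 = 0.72.
Panel area = 4.266 / 0.72 = 5.9 m².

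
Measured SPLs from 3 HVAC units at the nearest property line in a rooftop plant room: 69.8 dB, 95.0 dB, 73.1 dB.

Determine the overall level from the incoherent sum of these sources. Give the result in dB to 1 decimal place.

Converting to relative power and adding: 10^(69.8/10) + 10^(95.0/10) + 10^(73.1/10) = 3.192e+09.
Combined level = 10 log₁₀(3.192e+09) = 95.0 dB.

95.0 dB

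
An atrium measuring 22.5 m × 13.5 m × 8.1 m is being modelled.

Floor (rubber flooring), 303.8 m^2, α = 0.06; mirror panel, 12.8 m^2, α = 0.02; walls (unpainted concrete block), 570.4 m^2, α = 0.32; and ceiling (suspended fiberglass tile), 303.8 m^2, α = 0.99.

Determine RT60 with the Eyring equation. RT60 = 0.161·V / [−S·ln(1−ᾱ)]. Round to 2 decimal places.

0.61 sec

Total surface area S = 303.8 + 12.8 + 570.4 + 303.8 = 1190.8 m^2.
Σ(Sᵢαᵢ) = 303.8·0.06 + 12.8·0.02 + 570.4·0.32 + 303.8·0.99 = 501.774.
Mean coefficient ᾱ = A/S = 0.4214.
−S·ln(1−ᾱ) = −1190.8 × ln(1 − 0.4214) = 651.539.
V = 22.5 × 13.5 × 8.1 = 2460.375 m³.
RT60 = 0.161 × 2460.375 / 651.539 = 0.61 s.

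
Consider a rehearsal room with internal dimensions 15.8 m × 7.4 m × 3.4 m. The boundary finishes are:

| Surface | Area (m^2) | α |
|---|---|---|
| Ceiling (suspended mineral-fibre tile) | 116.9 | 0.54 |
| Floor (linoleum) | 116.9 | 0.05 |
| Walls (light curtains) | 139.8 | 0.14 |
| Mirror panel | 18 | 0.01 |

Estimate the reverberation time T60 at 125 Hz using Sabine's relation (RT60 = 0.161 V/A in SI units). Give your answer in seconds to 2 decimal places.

Total absorption A = 116.9*0.54 + 116.9*0.05 + 139.8*0.14 + 18*0.01
  = 63.126 + 5.845 + 19.572 + 0.180 = 88.723 m^2 sabins.
Volume V = 15.8 × 7.4 × 3.4 = 397.528 m³.
Sabine: RT60 = 0.161 × 397.528 / 88.723 = 0.72 s.

0.72 sec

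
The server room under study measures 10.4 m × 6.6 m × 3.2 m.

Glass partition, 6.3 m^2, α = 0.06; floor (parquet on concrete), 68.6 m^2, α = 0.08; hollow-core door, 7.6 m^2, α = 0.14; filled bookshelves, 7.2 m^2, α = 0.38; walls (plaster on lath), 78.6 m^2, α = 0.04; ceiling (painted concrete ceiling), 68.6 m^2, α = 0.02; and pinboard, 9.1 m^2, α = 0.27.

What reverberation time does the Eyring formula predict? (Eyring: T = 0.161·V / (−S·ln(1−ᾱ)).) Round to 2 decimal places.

2.05 s

S = Σ Sᵢ = 246.0 m^2.
Σ(Sᵢαᵢ) = 6.3×0.06 + 68.6×0.08 + 7.6×0.14 + 7.2×0.38 + 78.6×0.04 + 68.6×0.02 + 9.1×0.27 = 16.639.
Mean coefficient ᾱ = A/S = 0.0676.
−S·ln(1−ᾱ) = −246.0 × ln(1 − 0.0676) = 17.218.
V = 10.4 × 6.6 × 3.2 = 219.648 m³.
RT60 = 0.161 × 219.648 / 17.218 = 2.05 s.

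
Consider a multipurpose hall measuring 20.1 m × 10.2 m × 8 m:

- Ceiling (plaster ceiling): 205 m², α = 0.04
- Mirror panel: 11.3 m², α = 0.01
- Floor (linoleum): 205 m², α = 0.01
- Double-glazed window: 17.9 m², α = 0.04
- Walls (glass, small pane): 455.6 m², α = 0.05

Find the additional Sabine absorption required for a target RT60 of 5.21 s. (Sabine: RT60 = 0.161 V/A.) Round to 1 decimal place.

Summing Sᵢαᵢ: 8.200 + 0.113 + 2.050 + 0.716 + 22.780 → A₁ = 33.859 sabins.
Target A₂ = 0.161·1640.16/5.21 = 50.684 sabins (V = 1640.16 m³).
Shortfall: 50.684 − 33.859 = 16.8 sabins.

16.8 sabins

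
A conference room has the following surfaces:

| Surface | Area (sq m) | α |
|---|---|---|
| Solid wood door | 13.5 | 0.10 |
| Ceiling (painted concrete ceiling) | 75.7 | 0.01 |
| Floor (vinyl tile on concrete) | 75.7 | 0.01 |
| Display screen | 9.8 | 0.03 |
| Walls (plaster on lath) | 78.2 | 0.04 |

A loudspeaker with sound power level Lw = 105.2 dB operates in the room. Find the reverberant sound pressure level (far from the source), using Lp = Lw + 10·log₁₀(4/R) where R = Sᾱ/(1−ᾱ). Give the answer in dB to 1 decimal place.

103.1 dB

Σ(Sᵢαᵢ) = 13.5·0.10 + 75.7·0.01 + 75.7·0.01 + 9.8·0.03 + 78.2·0.04 = 6.286; total area S = 252.9 sq m.
ᾱ = 6.286/252.9 = 0.0249; R = Sᾱ/(1−ᾱ) = 6.286/(1−0.0249) = 6.447 sq m.
Lp = Lw + 10 log₁₀(4/R) = 105.2 -2.07 = 103.1 dB.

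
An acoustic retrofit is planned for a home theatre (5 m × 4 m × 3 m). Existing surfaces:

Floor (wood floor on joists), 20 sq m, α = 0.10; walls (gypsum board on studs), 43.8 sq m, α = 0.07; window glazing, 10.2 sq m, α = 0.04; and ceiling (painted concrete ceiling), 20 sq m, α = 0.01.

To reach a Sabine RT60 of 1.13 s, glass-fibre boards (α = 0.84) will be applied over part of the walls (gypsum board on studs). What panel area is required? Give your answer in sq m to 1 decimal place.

3.7

A₁ = Σ Sᵢαᵢ = 20×0.10 + 43.8×0.07 + 10.2×0.04 + 20×0.01 = 5.674 sabins.
V = 60 m³. Target absorption A₂ = 0.161 × 60 / 1.13 = 8.549 sabins.
ΔA needed = 8.549 − 5.674 = 2.875 sabins.
Each sq m of panel replacing the walls (gypsum board on studs) adds (0.84 − 0.07) = 0.77 sabins.
Panel area = 2.875 / 0.77 = 3.7 sq m.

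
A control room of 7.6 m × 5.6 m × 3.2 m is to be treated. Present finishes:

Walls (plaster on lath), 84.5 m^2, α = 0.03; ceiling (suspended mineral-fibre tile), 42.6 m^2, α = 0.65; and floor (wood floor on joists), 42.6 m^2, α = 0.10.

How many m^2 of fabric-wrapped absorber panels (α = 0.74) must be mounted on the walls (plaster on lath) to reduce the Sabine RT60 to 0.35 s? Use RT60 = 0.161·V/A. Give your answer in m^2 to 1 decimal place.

39.7

Equivalent absorption area: A₁ = 84.5·0.03 + 42.6·0.65 + 42.6·0.10 = 34.485 m^2.
V = 136.192 m³. Target absorption A₂ = 0.161 × 136.192 / 0.35 = 62.648 sabins.
ΔA needed = 62.648 − 34.485 = 28.163 sabins.
Each m^2 of panel replacing the walls (plaster on lath) adds (0.74 − 0.03) = 0.71 sabins.
Panel area = 28.163 / 0.71 = 39.7 m^2.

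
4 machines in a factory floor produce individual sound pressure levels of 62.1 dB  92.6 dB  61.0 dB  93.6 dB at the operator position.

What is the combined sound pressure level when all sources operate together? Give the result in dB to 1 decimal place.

Converting to relative power and adding: 10^(62.1/10) + 10^(92.6/10) + 10^(61.0/10) + 10^(93.6/10) = 4.113e+09.
Back to dB: 10·log₁₀ Σ = 96.1 dB.

96.1 dB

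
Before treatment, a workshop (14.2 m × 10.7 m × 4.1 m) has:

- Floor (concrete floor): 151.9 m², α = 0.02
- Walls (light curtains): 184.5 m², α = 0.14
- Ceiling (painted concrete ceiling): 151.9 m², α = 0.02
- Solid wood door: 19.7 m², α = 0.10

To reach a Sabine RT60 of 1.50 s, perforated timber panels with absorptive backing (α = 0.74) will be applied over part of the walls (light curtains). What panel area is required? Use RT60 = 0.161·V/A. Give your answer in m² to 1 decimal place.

55.0

A₁ = Σ Sᵢαᵢ = 151.9×0.02 + 184.5×0.14 + 151.9×0.02 + 19.7×0.10 = 33.876 sabins.
Required A₂ = 0.161·622.954/1.50 = 66.864 sabins.
Absorption to add: 66.864 − 33.876 = 32.988 sabins.
Net gain per m²: Δα = 0.74 − 0.14 = 0.60.
Area = ΔA/Δα = 32.988/0.60 = 55.0 m².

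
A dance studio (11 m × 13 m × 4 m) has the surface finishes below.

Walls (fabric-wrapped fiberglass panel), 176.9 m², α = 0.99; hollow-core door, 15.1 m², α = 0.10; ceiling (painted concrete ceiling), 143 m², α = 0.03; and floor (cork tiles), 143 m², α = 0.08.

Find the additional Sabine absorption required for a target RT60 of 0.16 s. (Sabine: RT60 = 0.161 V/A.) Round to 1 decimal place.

383.2 sabins

Summing Sᵢαᵢ: 175.131 + 1.510 + 4.290 + 11.440 → A₁ = 192.371 sabins.
V = 572 m³. Required absorption A₂ = 0.161 × 572 / 0.16 = 575.575 sabins.
Additional absorption ΔA = 575.575 − 192.371 = 383.2 sabins.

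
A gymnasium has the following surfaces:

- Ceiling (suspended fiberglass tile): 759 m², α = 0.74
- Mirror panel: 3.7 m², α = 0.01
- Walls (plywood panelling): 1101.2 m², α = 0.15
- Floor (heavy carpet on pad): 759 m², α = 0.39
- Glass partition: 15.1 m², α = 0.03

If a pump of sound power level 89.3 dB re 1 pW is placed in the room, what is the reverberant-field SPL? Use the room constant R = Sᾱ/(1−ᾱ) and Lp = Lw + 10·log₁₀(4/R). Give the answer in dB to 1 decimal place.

Σ(Sᵢαᵢ) = 759×0.74 + 3.7×0.01 + 1101.2×0.15 + 759×0.39 + 15.1×0.03 = 1023.340; total area S = 2638.0 m².
ᾱ = 1023.340/2638.0 = 0.3879; R = Sᾱ/(1−ᾱ) = 1023.340/(1−0.3879) = 1671.851 m².
Lp = 89.3 + 10·log₁₀(4/1671.851) = 89.3 + (-26.21) = 63.1 dB.

63.1 dB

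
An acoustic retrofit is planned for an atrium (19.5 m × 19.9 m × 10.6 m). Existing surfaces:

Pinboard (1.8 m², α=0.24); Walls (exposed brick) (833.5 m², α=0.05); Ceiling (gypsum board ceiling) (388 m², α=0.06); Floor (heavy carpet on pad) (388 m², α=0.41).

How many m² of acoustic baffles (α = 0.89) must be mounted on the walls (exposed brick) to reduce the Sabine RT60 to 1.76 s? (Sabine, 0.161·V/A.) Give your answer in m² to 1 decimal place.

180.7

Equivalent absorption area: A₁ = 1.8*0.24 + 833.5*0.05 + 388*0.06 + 388*0.41 = 224.467 m².
Required A₂ = 0.161·4113.33/1.76 = 376.276 sabins.
ΔA needed = 376.276 − 224.467 = 151.809 sabins.
Net gain per m²: Δα = 0.89 − 0.05 = 0.84.
Area = ΔA/Δα = 151.809/0.84 = 180.7 m².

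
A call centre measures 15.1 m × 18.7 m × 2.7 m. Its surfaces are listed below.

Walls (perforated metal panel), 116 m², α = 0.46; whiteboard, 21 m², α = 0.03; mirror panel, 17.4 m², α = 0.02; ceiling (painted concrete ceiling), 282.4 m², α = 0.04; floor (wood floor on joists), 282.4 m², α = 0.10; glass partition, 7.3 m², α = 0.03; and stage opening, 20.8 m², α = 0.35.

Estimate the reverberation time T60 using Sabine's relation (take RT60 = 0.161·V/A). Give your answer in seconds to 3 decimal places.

1.211 s

Summing Sᵢαᵢ: 53.360 + 0.630 + 0.348 + 11.296 + 28.240 + 0.219 + 7.280 → A = 101.373 sabins.
Room volume: 762.399 m³.
Sabine: RT60 = 0.161 × 762.399 / 101.373 = 1.211 s.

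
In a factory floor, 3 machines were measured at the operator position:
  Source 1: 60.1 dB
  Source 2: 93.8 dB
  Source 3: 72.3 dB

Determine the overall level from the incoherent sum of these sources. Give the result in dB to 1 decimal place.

Sum in the linear (power) domain: Σ 10^(Lᵢ/10) = 10^(60.1/10) + 10^(93.8/10) + 10^(72.3/10) = 2.417e+09.
Combined level = 10 log₁₀(2.417e+09) = 93.8 dB.

93.8 dB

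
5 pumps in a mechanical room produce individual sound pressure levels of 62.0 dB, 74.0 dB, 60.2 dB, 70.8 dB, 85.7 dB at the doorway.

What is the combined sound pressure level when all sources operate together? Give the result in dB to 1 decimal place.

Sum in the linear (power) domain: Σ 10^(Lᵢ/10) = 10^(62.0/10) + 10^(74.0/10) + 10^(60.2/10) + 10^(70.8/10) + 10^(85.7/10) = 4.113e+08.
Back to dB: 10·log₁₀ Σ = 86.1 dB.

86.1 dB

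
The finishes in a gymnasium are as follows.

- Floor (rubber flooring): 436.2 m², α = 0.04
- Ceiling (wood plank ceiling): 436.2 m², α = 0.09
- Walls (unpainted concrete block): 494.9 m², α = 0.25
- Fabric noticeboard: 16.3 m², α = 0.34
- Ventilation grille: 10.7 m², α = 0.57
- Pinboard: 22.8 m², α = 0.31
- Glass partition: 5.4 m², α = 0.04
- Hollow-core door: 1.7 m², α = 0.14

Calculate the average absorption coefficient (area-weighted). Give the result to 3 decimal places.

S = Σ Sᵢ = 436.2 + 436.2 + 494.9 + 16.3 + 10.7 + 22.8 + 5.4 + 1.7 = 1424.2 m².
Weighted sum Σ Sα = 199.594.
ᾱ = A/S = 0.140.

0.140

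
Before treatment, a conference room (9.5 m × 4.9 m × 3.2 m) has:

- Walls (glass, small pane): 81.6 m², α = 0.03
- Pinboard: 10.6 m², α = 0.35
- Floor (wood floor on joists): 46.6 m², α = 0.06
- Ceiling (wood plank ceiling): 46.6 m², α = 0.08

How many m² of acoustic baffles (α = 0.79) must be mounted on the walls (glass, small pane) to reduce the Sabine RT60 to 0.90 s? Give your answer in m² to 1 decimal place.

18.4

Summing Sᵢαᵢ: 2.448 + 3.710 + 2.796 + 3.728 → A₁ = 12.682 sabins.
V = 148.96 m³. Target absorption A₂ = 0.161 × 148.96 / 0.90 = 26.647 sabins.
ΔA needed = 26.647 − 12.682 = 13.965 sabins.
Net gain per m²: Δα = 0.79 − 0.03 = 0.76.
Panel area = 13.965 / 0.76 = 18.4 m².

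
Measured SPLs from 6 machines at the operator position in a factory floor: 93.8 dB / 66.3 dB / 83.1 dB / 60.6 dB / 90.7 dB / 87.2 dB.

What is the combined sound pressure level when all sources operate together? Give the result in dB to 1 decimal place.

Σ 10^(Lᵢ/10) = 4.308e+09.
Combined level = 10 log₁₀(4.308e+09) = 96.3 dB.

96.3 dB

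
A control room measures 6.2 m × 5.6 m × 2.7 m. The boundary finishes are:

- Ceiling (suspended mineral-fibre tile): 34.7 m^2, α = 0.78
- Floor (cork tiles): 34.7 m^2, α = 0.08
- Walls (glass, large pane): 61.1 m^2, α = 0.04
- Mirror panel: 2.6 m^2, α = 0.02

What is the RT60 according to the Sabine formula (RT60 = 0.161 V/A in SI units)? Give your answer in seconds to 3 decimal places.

Total absorption A = 34.7*0.78 + 34.7*0.08 + 61.1*0.04 + 2.6*0.02
  = 27.066 + 2.776 + 2.444 + 0.052 = 32.338 m^2 sabins.
Volume V = 6.2 × 5.6 × 2.7 = 93.744 m³.
RT60 = 0.161 · V / A = 0.161 × 93.744 / 32.338 = 0.467 s.

0.467 sec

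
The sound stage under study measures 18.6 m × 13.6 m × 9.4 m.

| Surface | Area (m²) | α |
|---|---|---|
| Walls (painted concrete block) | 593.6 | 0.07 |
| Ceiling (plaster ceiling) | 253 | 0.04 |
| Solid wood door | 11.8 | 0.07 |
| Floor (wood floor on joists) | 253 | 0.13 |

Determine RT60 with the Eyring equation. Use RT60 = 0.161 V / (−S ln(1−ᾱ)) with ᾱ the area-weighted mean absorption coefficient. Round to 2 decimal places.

Total surface area S = 593.6 + 253 + 11.8 + 253 = 1111.4 m².
Absorption A = 593.6·0.07 + 253·0.04 + 11.8·0.07 + 253·0.13 = 85.388 sabins.
ᾱ = 85.388 / 1111.4 = 0.0768.
Eyring denominator: −S ln(1−ᾱ) = 88.811.
V = 18.6 × 13.6 × 9.4 = 2377.824 m³.
T = 0.161·V/[−S·ln(1−ᾱ)] = 0.161·2377.824/88.811 = 4.31 s.

4.31 seconds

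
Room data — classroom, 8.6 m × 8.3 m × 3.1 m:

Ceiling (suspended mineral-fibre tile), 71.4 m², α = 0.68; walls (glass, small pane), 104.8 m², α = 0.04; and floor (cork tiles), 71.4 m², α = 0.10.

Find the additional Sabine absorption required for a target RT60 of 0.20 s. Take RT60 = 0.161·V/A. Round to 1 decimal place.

118.2 sabins

Total absorption A₁ = 71.4·0.68 + 104.8·0.04 + 71.4·0.10
  = 48.552 + 4.192 + 7.140 = 59.884 m² sabins.
Target A₂ = 0.161·221.278/0.20 = 178.129 sabins (V = 221.278 m³).
Additional absorption ΔA = 178.129 − 59.884 = 118.2 sabins.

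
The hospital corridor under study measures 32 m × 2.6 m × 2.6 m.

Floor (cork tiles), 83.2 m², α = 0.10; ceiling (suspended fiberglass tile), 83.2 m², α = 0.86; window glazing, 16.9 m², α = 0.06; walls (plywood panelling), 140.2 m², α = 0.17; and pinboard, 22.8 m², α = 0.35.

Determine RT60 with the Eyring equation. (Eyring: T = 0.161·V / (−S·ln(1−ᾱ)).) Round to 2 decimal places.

Total surface area S = 83.2 + 83.2 + 16.9 + 140.2 + 22.8 = 346.3 m².
Σ(Sᵢαᵢ) = 83.2·0.10 + 83.2·0.86 + 16.9·0.06 + 140.2·0.17 + 22.8·0.35 = 112.700.
Mean coefficient ᾱ = A/S = 0.3254.
−S·ln(1−ᾱ) = −346.3 × ln(1 − 0.3254) = 136.316.
V = 32 × 2.6 × 2.6 = 216.32 m³.
T = 0.161·V/[−S·ln(1−ᾱ)] = 0.161·216.32/136.316 = 0.26 s.

0.26 seconds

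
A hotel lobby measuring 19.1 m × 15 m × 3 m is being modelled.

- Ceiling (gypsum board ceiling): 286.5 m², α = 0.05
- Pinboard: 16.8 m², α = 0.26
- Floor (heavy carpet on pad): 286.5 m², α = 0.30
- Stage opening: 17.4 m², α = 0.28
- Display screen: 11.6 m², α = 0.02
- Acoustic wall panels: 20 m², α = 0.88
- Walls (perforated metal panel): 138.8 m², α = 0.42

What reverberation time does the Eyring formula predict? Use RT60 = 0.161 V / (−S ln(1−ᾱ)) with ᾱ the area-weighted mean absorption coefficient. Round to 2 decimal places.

0.65 s

Total surface area S = 286.5 + 16.8 + 286.5 + 17.4 + 11.6 + 20 + 138.8 = 777.6 m².
Σ(Sᵢαᵢ) = 286.5·0.05 + 16.8·0.26 + 286.5·0.30 + 17.4·0.28 + 11.6·0.02 + 20·0.88 + 138.8·0.42 = 185.643.
Mean coefficient ᾱ = A/S = 0.2387.
−S·ln(1−ᾱ) = −777.6 × ln(1 − 0.2387) = 212.073.
V = 19.1 × 15 × 3 = 859.5 m³.
T = 0.161·V/[−S·ln(1−ᾱ)] = 0.161·859.5/212.073 = 0.65 s.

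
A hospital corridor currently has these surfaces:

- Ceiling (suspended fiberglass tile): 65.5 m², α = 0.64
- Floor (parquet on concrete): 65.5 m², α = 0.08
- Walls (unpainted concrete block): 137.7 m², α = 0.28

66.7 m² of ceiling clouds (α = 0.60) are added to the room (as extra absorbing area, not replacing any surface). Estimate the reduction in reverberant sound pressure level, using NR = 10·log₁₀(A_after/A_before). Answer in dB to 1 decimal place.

1.7 dB

A_before = Σ Sᵢαᵢ = 65.5*0.64 + 65.5*0.08 + 137.7*0.28 = 85.716 sabins.
Added absorption = 66.7 × 0.60 = 40.020 sabins.
A_after = 85.716 + 40.020 = 125.736 sabins.
NR = 10·log₁₀(125.736/85.716) = 1.7 dB.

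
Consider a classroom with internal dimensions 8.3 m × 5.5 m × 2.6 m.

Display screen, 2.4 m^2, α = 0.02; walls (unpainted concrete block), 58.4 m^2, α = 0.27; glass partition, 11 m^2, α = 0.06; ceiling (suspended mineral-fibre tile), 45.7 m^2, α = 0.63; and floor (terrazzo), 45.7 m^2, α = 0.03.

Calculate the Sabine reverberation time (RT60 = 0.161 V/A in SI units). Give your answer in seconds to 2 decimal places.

0.41 s

A = Σ Sᵢαᵢ = 2.4*0.02 + 58.4*0.27 + 11*0.06 + 45.7*0.63 + 45.7*0.03 = 46.638 sabins.
V = 8.3·5.5·2.6 = 118.69 m³.
T = 0.161 V/A = 0.161·118.69/46.638 = 0.41 s.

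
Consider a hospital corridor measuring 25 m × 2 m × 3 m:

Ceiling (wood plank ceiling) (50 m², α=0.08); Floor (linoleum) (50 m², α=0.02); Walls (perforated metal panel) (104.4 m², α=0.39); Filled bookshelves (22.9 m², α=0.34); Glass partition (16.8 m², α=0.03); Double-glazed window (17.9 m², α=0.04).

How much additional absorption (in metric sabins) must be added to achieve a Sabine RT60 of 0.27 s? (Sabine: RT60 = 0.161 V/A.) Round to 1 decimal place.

Total absorption A₁ = 50·0.08 + 50·0.02 + 104.4·0.39 + 22.9·0.34 + 16.8·0.03 + 17.9·0.04
  = 4.000 + 1.000 + 40.716 + 7.786 + 0.504 + 0.716 = 54.722 m² sabins.
Target A₂ = 0.161·150/0.27 = 89.444 sabins (V = 150 m³).
Additional absorption ΔA = 89.444 − 54.722 = 34.7 sabins.

34.7 sabins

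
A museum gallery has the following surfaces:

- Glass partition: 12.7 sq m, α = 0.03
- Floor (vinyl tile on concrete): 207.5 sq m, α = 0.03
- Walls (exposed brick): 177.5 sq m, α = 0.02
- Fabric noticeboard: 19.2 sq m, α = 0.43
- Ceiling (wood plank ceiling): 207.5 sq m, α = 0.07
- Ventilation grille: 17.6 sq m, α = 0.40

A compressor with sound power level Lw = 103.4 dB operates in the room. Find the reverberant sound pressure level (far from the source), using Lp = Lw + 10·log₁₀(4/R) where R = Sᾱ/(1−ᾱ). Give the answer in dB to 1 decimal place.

A = 39.977 sabins; S = 642.0 sq m.
ᾱ = 39.977/642.0 = 0.0623; R = Sᾱ/(1−ᾱ) = 39.977/(1−0.0623) = 42.633 sq m.
Lp = 103.4 + 10·log₁₀(4/42.633) = 103.4 + (-10.28) = 93.1 dB.

93.1 dB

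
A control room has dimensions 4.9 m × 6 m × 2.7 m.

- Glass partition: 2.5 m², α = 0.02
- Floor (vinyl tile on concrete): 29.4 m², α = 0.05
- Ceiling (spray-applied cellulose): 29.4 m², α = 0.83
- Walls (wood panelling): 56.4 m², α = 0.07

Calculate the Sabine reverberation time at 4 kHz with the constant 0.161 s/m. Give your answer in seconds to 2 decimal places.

0.43 sec

Total absorption A = 2.5·0.02 + 29.4·0.05 + 29.4·0.83 + 56.4·0.07
  = 0.050 + 1.470 + 24.402 + 3.948 = 29.870 m² sabins.
Room volume: 79.38 m³.
T = 0.161 V/A = 0.161·79.38/29.870 = 0.43 s.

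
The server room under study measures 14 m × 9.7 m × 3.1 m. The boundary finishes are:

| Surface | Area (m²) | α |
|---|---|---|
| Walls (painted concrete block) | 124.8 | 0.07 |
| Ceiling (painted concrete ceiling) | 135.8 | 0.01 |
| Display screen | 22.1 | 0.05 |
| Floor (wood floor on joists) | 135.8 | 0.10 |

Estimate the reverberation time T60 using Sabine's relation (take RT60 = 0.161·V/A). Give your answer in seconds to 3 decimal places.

Equivalent absorption area: A = 124.8·0.07 + 135.8·0.01 + 22.1·0.05 + 135.8·0.10 = 24.779 m².
V = 14·9.7·3.1 = 420.98 m³.
Sabine: RT60 = 0.161 × 420.98 / 24.779 = 2.735 s.

2.735 seconds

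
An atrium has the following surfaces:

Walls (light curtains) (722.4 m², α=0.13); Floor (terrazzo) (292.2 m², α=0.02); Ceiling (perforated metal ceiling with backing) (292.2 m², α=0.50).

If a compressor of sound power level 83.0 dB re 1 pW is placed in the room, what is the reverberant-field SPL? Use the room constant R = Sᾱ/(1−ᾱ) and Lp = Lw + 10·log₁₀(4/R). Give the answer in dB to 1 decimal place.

64.2 dB

Σ(Sᵢαᵢ) = 722.4·0.13 + 292.2·0.02 + 292.2·0.50 = 245.856; total area S = 1306.8 m².
ᾱ = 0.1881, so room constant R = A/(1−ᾱ) = 302.816 m².
Lp = Lw + 10 log₁₀(4/R) = 83.0 -18.79 = 64.2 dB.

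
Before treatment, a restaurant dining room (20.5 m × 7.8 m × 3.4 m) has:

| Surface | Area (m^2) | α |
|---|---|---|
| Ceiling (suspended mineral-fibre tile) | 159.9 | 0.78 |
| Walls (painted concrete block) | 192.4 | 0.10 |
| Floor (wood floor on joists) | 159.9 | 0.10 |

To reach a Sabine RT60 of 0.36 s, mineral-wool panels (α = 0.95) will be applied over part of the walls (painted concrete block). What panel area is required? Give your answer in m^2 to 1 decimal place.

97.9

A₁ = Σ Sᵢαᵢ = 159.9·0.78 + 192.4·0.10 + 159.9·0.10 = 159.952 sabins.
Required A₂ = 0.161·543.66/0.36 = 243.137 sabins.
ΔA needed = 243.137 − 159.952 = 83.185 sabins.
Net gain per m^2: Δα = 0.95 − 0.10 = 0.85.
Panel area = 83.185 / 0.85 = 97.9 m^2.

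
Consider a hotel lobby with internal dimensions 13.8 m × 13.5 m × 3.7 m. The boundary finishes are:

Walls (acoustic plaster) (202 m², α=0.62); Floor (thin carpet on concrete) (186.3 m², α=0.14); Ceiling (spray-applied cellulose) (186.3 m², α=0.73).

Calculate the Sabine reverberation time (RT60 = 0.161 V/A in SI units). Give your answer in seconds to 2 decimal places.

0.39 seconds

A = Σ Sᵢαᵢ = 202*0.62 + 186.3*0.14 + 186.3*0.73 = 287.321 sabins.
V = 13.8·13.5·3.7 = 689.31 m³.
T = 0.161 V/A = 0.161·689.31/287.321 = 0.39 s.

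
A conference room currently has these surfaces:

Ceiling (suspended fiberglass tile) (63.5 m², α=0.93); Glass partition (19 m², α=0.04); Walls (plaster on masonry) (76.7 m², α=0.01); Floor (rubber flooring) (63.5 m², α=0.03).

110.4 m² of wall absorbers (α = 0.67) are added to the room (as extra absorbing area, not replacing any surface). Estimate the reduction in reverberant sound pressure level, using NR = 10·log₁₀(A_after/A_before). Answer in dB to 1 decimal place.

A_before = Σ Sᵢαᵢ = 63.5*0.93 + 19*0.04 + 76.7*0.01 + 63.5*0.03 = 62.487 sabins.
Treatment contributes 110.4·0.67 = 73.968 sabins.
New total A_after = 136.455 sabins.
Reduction = 10 log₁₀(A_after/A_before) = 10 log₁₀(2.1837) = 3.4 dB.

3.4 dB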